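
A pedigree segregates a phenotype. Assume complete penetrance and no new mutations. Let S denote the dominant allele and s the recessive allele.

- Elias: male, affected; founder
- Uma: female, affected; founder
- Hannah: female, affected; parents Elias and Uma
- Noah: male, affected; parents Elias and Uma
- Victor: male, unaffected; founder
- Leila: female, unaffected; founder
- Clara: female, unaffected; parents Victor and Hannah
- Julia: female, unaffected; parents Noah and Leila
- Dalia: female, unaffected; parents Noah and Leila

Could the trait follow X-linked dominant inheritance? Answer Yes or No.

No

Under X-linked dominant, Julia (unaffected, female) cannot arise from Noah (affected) × Leila (unaffected).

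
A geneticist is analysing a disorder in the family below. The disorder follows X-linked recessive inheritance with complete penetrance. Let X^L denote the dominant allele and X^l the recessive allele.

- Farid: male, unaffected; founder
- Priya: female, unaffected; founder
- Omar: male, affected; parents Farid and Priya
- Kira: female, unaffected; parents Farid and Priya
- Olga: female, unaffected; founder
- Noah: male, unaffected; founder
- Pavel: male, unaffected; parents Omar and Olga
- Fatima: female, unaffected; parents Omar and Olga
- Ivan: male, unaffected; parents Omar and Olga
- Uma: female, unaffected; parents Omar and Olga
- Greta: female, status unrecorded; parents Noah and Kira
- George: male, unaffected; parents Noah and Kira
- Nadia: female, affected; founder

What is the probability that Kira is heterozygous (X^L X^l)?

Farid is unaffected, so Farid is X^L Y.
Priya is unaffected so carries L and passed l to Omar (X^l Y), so Priya is X^L X^l.
Their cross gives offspring ratios 1/2 X^L X^L : 1/2 X^L X^l. Conditioning on Kira being unaffected, P(X^L X^l) = 1/2 / 1 = 1/2 before taking Kira's own offspring into account.
Noah is unaffected, so Noah is X^L Y.
Now use Kira's offspring. Probability of each recorded status — unaffected son George: 1/2 if Kira is X^L X^l, 1 if X^L X^L. (Greta: equally likely either way, so uninformative.)
Bayes: P(X^L X^l) = 1/2·1/2 / (1/2·1/2 + 1/2·1) = 1/3.

1/3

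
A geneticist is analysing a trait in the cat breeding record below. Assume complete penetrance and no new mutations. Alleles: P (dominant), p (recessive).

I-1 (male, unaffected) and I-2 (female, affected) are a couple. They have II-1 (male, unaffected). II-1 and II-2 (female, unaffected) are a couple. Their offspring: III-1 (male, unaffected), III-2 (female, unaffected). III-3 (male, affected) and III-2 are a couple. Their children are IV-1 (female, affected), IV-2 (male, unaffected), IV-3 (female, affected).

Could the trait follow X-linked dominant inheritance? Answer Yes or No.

Yes

A consistent assignment under X-linked dominant exists: I-1 X^p Y, I-2 X^P X^p, II-1 X^p Y, II-2 X^p X^p, III-1 X^p Y, III-2 X^p X^p, III-3 X^P Y, IV-1 X^P X^p, IV-2 X^p Y, IV-3 X^P X^p.
In this assignment every recorded phenotype matches its genotype and every non-founder's genotype is obtainable from its parents' genotypes, so the pedigree is consistent.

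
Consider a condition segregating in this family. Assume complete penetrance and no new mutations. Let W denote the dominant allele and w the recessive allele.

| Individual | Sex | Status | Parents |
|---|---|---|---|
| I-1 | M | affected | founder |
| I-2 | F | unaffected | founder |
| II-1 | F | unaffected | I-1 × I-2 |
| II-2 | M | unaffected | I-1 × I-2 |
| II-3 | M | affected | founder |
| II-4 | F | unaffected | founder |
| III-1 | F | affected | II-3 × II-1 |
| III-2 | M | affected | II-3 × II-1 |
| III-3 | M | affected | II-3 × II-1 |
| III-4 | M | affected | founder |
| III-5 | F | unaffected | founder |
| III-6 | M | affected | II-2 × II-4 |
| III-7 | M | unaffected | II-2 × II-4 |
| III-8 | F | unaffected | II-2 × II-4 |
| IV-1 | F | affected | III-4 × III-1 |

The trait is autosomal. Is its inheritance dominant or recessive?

II-2 and II-4 are both unaffected yet have an affected child III-6. Under dominance, an affected child requires at least one affected parent, so the trait cannot be dominant.

recessive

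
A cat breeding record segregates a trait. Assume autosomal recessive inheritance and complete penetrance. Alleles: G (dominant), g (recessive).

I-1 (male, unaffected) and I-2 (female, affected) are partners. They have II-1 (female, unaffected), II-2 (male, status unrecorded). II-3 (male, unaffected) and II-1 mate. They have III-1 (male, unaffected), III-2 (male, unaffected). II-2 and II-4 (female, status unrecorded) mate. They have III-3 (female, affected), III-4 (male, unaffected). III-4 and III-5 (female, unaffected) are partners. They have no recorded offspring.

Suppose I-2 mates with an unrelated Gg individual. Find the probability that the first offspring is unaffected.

1/2

I-2 is affected, so I-2 is gg.
The cross gives 1/2 Gg : 1/2 gg, so P(offspring is unaffected) = 1/2.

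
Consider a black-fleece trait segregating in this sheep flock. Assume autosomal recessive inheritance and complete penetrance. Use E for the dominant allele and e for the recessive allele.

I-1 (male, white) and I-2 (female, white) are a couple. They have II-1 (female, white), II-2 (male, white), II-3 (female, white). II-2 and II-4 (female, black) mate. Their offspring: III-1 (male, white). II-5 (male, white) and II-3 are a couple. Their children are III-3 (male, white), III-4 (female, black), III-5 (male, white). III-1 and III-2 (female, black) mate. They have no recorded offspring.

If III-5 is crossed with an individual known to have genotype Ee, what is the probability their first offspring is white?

II-5 is white so carries E and passed e to III-4 (ee), so II-5 is Ee.
II-3 is white so carries E and passed e to III-4 (ee), so II-3 is Ee.
III-5 is a white offspring of II-5 (Ee) × II-3 (Ee), whose cross gives 1/4 EE : 1/2 Ee : 1/4 ee; conditioning on being white, III-5 is EE with probability 1/3, Ee with probability 2/3.
Summing over parental genotype combinations, P(offspring is white) = 1/3·1 + 2/3·3/4 = 5/6.

5/6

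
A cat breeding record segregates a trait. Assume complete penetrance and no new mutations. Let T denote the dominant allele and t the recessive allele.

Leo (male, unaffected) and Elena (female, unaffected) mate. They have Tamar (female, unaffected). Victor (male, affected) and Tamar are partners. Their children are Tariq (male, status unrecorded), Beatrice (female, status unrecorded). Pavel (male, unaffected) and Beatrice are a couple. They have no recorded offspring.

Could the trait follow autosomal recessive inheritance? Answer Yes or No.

Yes

A consistent assignment under autosomal recessive exists: Leo TT, Elena TT, Tamar TT, Victor tt, Tariq Tt, Beatrice Tt, Pavel TT.
In this assignment every recorded phenotype matches its genotype and every non-founder's genotype is obtainable from its parents' genotypes, so the pedigree is consistent.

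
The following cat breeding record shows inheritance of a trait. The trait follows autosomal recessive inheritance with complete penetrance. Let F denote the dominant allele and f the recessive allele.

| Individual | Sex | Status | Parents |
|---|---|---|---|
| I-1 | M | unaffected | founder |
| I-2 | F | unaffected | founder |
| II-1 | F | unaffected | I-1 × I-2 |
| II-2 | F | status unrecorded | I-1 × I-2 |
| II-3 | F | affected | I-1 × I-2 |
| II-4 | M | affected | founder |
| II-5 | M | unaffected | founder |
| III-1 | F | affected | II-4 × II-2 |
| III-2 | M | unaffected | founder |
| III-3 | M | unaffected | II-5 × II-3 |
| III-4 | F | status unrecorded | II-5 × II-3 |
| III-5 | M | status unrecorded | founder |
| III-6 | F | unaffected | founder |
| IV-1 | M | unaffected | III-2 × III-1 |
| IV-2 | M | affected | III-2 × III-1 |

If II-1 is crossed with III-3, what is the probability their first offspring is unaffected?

I-1 is unaffected so carries F and passed f to II-3 (ff), so I-1 is Ff.
I-2 is unaffected so carries F and passed f to II-3 (ff), so I-2 is Ff.
II-1 is an unaffected offspring of I-1 (Ff) × I-2 (Ff), whose cross gives 1/4 FF : 1/2 Ff : 1/4 ff; conditioning on being unaffected, II-1 is FF with probability 1/3, Ff with probability 2/3.
III-3 is unaffected so carries F and received f from II-3 (ff), so III-3 is Ff.
Summing over parental genotype combinations, P(offspring is unaffected) = 1/3·1 + 2/3·3/4 = 5/6.

5/6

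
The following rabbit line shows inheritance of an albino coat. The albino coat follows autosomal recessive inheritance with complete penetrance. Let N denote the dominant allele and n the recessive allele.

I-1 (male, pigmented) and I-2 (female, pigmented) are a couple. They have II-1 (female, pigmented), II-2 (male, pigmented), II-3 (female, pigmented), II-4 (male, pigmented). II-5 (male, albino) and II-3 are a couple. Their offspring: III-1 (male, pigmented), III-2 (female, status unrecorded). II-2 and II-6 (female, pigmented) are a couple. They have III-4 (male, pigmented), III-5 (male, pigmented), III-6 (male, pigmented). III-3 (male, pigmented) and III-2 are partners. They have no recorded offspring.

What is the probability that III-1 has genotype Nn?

III-1 is pigmented so carries N and received n from II-5 (nn), so III-1 is Nn, giving P(Nn) = 1.

1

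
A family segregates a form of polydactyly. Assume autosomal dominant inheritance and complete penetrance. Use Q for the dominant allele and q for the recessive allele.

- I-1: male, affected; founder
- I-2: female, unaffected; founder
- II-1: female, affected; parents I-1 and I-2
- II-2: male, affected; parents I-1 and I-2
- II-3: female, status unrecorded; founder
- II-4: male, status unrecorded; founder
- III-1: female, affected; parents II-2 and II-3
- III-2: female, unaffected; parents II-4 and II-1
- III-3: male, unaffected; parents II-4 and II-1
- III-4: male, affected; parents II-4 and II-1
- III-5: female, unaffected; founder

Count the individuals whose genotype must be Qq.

2

Obligate heterozygotes: II-1 is affected so carries Q and received q from I-2 (qq), so II-1 is Qq; II-2 is affected so carries Q and received q from I-2 (qq), so II-2 is Qq.
Every other individual is either homozygous by phenotype or has at least one consistent homozygous assignment, so the count is 2.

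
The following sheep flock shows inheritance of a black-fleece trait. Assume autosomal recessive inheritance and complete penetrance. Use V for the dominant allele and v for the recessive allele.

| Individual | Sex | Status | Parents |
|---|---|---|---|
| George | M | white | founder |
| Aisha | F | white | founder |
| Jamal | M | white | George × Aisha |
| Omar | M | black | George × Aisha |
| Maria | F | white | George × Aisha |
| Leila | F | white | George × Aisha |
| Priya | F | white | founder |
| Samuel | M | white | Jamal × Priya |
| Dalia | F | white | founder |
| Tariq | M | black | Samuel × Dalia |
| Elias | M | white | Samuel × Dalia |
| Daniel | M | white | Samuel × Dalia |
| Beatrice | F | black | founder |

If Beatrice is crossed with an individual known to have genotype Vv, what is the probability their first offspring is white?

1/2

Beatrice is black, so Beatrice is vv.
The cross gives 1/2 Vv : 1/2 vv, so P(offspring is white) = 1/2.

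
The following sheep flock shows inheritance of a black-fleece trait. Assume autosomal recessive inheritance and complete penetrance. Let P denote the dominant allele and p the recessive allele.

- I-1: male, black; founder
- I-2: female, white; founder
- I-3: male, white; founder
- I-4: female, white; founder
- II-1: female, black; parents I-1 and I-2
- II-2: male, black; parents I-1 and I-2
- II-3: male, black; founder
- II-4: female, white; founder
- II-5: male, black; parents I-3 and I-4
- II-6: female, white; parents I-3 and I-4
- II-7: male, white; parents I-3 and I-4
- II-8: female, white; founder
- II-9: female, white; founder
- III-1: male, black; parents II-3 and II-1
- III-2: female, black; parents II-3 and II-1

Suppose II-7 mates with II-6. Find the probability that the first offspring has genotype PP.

4/9

I-3 is white so carries P and passed p to II-5 (pp), so I-3 is Pp.
I-4 is white so carries P and passed p to II-5 (pp), so I-4 is Pp.
II-7 is a white offspring of I-3 (Pp) × I-4 (Pp), whose cross gives 1/4 PP : 1/2 Pp : 1/4 pp; conditioning on being white, II-7 is PP with probability 1/3, Pp with probability 2/3.
II-6 is a white offspring of I-3 (Pp) × I-4 (Pp), whose cross gives 1/4 PP : 1/2 Pp : 1/4 pp; conditioning on being white, II-6 is PP with probability 1/3, Pp with probability 2/3.
Summing over parental genotype combinations, P(offspring has genotype PP) = 1/9·1 + 2/9·1/2 + 2/9·1/2 + 4/9·1/4 = 4/9.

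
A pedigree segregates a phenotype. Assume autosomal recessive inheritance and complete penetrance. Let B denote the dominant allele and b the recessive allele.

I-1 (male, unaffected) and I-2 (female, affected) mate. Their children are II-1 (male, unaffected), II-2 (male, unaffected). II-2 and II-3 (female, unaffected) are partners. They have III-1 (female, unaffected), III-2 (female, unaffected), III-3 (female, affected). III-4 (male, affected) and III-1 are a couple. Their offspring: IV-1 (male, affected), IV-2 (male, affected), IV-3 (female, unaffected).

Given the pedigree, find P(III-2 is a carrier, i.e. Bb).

2/3

II-2 is unaffected so carries B and received b from I-2 (bb), so II-2 is Bb.
II-3 is unaffected so carries B and passed b to III-3 (bb), so II-3 is Bb.
Their cross gives offspring ratios 1/4 BB : 1/2 Bb : 1/4 bb. Conditioning on III-2 being unaffected, P(Bb) = 1/2 / 3/4 = 2/3.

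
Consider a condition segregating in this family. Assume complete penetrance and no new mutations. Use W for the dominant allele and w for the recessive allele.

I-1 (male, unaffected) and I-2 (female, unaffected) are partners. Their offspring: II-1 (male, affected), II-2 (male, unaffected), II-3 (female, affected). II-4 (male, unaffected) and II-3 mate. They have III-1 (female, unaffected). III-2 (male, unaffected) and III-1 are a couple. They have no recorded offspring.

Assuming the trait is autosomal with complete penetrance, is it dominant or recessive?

I-1 and I-2 are both unaffected yet have an affected child II-1. Under dominance, an affected child requires at least one affected parent, so the trait cannot be dominant.

recessive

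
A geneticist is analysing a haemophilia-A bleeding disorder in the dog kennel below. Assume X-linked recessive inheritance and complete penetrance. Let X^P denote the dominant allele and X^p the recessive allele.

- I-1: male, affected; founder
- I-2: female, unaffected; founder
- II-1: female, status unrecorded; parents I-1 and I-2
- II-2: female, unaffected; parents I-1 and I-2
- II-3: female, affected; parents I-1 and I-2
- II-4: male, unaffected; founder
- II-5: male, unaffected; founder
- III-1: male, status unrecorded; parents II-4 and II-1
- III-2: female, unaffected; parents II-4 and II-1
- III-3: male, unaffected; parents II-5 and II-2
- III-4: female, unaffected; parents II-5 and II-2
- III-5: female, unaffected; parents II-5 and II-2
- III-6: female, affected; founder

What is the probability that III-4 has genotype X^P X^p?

II-5 is unaffected, so II-5 is X^P Y.
II-2 is unaffected so carries P and received p from I-1 (X^p Y), so II-2 is X^P X^p.
Their cross gives offspring ratios 1/2 X^P X^P : 1/2 X^P X^p. Conditioning on III-4 being unaffected, P(X^P X^p) = 1/2 / 1 = 1/2.

1/2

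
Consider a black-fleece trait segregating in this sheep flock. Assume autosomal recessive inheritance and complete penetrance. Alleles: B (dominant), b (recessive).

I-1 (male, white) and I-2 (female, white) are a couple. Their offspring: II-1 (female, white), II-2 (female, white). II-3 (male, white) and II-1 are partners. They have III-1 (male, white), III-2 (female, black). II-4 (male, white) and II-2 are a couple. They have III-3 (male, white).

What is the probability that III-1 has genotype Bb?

II-3 is white so carries B and passed b to III-2 (bb), so II-3 is Bb.
II-1 is white so carries B and passed b to III-2 (bb), so II-1 is Bb.
Their cross gives offspring ratios 1/4 BB : 1/2 Bb : 1/4 bb. Conditioning on III-1 being white, P(Bb) = 1/2 / 3/4 = 2/3.

2/3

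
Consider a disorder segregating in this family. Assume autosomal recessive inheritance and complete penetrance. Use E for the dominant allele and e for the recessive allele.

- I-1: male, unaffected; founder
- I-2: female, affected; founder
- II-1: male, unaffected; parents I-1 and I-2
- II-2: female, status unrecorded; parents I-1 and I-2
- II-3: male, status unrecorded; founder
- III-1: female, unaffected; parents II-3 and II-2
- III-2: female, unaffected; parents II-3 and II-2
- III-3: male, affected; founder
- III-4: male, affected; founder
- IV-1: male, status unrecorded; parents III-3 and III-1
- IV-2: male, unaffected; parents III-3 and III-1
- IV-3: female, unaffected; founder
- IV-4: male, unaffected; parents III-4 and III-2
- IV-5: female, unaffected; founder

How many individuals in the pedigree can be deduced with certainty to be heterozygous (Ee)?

Obligate heterozygotes: II-1 is unaffected so carries E and received e from I-2 (ee), so II-1 is Ee; IV-2 is unaffected so carries E and received e from III-3 (ee), so IV-2 is Ee; IV-4 is unaffected so carries E and received e from III-4 (ee), so IV-4 is Ee.
Every other individual is either homozygous by phenotype or has at least one consistent homozygous assignment, so the count is 3.

3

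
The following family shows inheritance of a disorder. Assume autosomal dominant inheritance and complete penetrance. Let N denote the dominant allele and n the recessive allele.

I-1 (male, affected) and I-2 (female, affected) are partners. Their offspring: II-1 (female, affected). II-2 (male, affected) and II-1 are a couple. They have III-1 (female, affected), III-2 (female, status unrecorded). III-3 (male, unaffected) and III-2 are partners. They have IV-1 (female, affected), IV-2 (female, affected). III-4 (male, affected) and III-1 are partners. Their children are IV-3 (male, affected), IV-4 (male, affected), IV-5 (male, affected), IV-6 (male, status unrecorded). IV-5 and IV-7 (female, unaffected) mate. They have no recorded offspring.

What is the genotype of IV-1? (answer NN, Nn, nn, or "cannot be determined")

Nn

From phenotype alone, IV-1 is NN or Nn.
IV-1 is affected so carries N and received n from III-3 (nn), so IV-1 is Nn.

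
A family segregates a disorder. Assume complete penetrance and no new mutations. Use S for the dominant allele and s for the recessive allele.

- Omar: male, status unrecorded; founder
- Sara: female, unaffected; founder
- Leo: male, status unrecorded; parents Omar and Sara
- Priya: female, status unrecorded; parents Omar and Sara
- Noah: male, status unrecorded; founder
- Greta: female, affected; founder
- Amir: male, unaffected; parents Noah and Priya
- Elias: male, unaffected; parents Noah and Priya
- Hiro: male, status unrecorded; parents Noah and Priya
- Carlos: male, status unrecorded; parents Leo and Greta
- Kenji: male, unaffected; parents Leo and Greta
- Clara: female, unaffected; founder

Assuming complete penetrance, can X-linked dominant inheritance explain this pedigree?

Yes

A consistent assignment under X-linked dominant exists: Omar X^S Y, Sara X^s X^s, Leo X^s Y, Priya X^S X^s, Noah X^S Y, Greta X^S X^s, Amir X^s Y, Elias X^s Y, Hiro X^S Y, Carlos X^S Y, Kenji X^s Y, Clara X^s X^s.
In this assignment every recorded phenotype matches its genotype and every non-founder's genotype is obtainable from its parents' genotypes, so the pedigree is consistent.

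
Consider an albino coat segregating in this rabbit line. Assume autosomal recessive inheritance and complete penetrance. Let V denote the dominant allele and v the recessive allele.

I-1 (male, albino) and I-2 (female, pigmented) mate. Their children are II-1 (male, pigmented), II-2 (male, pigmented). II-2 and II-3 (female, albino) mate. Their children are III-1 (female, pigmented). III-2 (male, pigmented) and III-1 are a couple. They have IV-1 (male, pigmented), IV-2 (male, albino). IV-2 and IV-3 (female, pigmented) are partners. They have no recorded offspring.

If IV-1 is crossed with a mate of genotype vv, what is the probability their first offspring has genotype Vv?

III-2 is pigmented so carries V and passed v to IV-2 (vv), so III-2 is Vv.
III-1 is pigmented so carries V and received v from II-3 (vv), so III-1 is Vv.
IV-1 is a pigmented offspring of III-2 (Vv) × III-1 (Vv), whose cross gives 1/4 VV : 1/2 Vv : 1/4 vv; conditioning on being pigmented, IV-1 is VV with probability 1/3, Vv with probability 2/3.
Summing over parental genotype combinations, P(offspring has genotype Vv) = 1/3·1 + 2/3·1/2 = 2/3.

2/3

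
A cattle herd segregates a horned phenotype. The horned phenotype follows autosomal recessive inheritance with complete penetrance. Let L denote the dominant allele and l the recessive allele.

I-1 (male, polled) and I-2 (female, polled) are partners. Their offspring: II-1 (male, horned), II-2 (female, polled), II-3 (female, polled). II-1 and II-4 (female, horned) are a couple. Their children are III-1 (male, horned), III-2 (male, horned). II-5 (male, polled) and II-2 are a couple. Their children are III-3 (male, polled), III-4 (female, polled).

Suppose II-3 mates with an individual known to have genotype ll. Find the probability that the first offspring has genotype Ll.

I-1 is polled so carries L and passed l to II-1 (ll), so I-1 is Ll.
I-2 is polled so carries L and passed l to II-1 (ll), so I-2 is Ll.
II-3 is a polled offspring of I-1 (Ll) × I-2 (Ll), whose cross gives 1/4 LL : 1/2 Ll : 1/4 ll; conditioning on being polled, II-3 is LL with probability 1/3, Ll with probability 2/3.
Summing over parental genotype combinations, P(offspring has genotype Ll) = 1/3·1 + 2/3·1/2 = 2/3.

2/3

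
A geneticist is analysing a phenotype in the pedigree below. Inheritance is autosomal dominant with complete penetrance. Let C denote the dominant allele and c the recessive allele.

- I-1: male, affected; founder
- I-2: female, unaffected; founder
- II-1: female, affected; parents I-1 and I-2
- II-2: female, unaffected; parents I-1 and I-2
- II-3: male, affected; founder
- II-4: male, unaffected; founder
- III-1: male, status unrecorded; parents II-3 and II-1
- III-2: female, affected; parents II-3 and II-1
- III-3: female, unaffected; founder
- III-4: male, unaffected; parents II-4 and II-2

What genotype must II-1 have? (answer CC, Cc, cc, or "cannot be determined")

Cc

From phenotype alone, II-1 is CC or Cc.
II-1 is affected so carries C and received c from I-2 (cc), so II-1 is Cc.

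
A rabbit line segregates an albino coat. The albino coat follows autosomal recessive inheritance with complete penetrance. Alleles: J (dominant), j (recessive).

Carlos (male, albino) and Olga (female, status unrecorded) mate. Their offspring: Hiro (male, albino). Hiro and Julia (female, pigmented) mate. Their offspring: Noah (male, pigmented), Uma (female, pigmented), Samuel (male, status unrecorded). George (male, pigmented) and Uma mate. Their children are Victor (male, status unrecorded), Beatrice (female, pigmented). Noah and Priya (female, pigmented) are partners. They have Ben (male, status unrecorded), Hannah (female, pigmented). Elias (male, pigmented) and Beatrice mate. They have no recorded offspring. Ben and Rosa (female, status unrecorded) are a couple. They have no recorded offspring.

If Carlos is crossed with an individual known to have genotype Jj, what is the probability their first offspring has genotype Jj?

1/2

Carlos is albino, so Carlos is jj.
The cross gives 1/2 Jj : 1/2 jj, so P(offspring has genotype Jj) = 1/2.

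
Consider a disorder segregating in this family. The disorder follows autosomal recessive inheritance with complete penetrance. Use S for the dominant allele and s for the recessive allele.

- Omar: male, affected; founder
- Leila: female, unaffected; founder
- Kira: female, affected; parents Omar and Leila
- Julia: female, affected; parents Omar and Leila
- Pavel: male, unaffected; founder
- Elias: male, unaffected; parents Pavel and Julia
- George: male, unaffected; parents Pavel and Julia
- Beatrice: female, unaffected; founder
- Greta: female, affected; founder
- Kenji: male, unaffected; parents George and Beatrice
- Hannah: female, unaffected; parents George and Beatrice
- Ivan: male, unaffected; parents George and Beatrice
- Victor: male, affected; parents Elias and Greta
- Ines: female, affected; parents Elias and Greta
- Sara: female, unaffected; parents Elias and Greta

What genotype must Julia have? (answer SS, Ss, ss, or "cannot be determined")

Julia is affected, so Julia is ss.

ss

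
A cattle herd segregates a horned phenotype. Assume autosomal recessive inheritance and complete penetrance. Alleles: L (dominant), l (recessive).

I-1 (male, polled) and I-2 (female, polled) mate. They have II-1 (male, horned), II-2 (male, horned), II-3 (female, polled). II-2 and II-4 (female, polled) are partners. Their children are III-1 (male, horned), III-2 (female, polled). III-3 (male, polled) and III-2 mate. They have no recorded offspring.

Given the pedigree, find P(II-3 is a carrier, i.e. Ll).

2/3

I-1 is polled so carries L and passed l to II-1 (ll), so I-1 is Ll.
I-2 is polled so carries L and passed l to II-1 (ll), so I-2 is Ll.
Their cross gives offspring ratios 1/4 LL : 1/2 Ll : 1/4 ll. Conditioning on II-3 being polled, P(Ll) = 1/2 / 3/4 = 2/3.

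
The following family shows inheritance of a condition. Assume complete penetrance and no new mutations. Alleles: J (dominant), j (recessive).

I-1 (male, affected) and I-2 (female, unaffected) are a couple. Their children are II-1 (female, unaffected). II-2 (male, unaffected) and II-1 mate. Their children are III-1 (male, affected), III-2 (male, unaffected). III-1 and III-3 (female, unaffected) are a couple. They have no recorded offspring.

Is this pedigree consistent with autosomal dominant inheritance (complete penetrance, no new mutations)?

Under autosomal dominant, III-1 (affected, male) cannot arise from II-2 (unaffected) × II-1 (unaffected).

No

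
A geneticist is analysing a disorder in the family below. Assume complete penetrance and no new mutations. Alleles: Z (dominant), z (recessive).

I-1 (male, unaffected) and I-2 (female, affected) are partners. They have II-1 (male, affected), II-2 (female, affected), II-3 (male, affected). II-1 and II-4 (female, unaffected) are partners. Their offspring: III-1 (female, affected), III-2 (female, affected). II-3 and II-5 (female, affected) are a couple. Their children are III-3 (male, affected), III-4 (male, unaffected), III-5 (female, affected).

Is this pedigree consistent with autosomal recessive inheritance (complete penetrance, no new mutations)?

Under autosomal recessive, III-4 (unaffected, male) cannot arise from II-3 (affected) × II-5 (affected).

No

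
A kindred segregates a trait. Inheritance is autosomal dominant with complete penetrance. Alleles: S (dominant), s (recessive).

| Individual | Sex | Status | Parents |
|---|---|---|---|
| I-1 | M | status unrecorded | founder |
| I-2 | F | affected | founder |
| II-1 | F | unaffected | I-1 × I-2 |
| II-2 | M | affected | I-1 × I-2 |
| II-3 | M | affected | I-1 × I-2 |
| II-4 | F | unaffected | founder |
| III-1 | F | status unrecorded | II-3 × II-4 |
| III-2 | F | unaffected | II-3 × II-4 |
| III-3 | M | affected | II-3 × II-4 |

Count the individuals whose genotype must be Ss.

Obligate heterozygotes: I-2 is affected so carries S and passed s to II-1 (ss), so I-2 is Ss; II-3 is affected so carries S and passed s to III-2 (ss), so II-3 is Ss; III-3 is affected so carries S and received s from II-4 (ss), so III-3 is Ss.
Every other individual is either homozygous by phenotype or has at least one consistent homozygous assignment, so the count is 3.

3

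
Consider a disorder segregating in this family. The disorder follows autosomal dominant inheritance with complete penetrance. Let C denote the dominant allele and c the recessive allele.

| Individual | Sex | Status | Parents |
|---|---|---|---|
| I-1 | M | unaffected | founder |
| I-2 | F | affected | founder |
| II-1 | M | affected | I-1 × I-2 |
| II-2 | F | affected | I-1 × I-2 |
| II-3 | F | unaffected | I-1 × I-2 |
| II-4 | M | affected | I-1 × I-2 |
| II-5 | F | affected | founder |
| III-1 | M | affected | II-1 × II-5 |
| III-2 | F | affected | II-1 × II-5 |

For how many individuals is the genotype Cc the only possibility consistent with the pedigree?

4

Obligate heterozygotes: I-2 is affected so carries C and passed c to II-3 (cc), so I-2 is Cc; II-1 is affected so carries C and received c from I-1 (cc), so II-1 is Cc; II-2 is affected so carries C and received c from I-1 (cc), so II-2 is Cc; II-4 is affected so carries C and received c from I-1 (cc), so II-4 is Cc.
Every other individual is either homozygous by phenotype or has at least one consistent homozygous assignment, so the count is 4.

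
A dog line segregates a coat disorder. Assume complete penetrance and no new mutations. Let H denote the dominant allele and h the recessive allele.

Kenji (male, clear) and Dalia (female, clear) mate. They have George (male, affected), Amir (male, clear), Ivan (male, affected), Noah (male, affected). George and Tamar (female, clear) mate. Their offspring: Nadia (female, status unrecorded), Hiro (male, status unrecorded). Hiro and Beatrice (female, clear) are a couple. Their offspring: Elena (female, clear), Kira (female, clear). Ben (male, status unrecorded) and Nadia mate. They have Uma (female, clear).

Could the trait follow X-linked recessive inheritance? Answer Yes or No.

A consistent assignment under X-linked recessive exists: Kenji X^H Y, Dalia X^H X^h, George X^h Y, Amir X^H Y, Ivan X^h Y, Noah X^h Y, Tamar X^H X^H, Nadia X^H X^h, Hiro X^H Y, Beatrice X^H X^H, Ben X^H Y, Elena X^H X^H, Kira X^H X^H, Uma X^H X^H.
In this assignment every recorded phenotype matches its genotype and every non-founder's genotype is obtainable from its parents' genotypes, so the pedigree is consistent.

Yes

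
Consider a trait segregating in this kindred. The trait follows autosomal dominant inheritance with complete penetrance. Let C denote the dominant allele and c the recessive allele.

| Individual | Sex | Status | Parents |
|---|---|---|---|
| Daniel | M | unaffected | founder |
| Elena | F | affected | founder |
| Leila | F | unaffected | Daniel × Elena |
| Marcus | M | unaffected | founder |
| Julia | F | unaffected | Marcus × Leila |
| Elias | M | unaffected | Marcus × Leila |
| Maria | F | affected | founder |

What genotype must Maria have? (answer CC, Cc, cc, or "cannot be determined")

Maria's phenotype allows CC or Cc, and no parent or child forces a single allele at both positions; consistent genotype assignments exist with Maria as CC or Cc.

cannot be determined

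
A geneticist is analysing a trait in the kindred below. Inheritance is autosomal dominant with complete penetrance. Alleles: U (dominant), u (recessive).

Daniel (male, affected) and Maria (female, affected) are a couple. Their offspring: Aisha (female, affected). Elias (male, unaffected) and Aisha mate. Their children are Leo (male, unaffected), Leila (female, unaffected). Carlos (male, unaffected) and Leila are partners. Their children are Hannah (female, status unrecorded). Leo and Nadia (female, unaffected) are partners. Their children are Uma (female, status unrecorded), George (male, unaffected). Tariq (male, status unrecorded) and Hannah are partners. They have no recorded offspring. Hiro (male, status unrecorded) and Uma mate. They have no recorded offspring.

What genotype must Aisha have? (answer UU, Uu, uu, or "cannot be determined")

From phenotype alone, Aisha is UU or Uu.
Aisha is affected so carries U and passed u to Leo (uu), so Aisha is Uu.

Uu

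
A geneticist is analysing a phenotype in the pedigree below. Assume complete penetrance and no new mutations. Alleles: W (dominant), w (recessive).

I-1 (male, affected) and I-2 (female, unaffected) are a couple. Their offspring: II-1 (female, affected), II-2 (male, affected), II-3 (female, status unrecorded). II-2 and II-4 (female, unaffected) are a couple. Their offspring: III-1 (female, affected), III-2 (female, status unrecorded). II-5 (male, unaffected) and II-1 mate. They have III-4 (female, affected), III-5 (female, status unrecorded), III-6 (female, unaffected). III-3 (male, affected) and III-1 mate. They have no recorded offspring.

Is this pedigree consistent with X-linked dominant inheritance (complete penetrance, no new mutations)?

Under X-linked dominant, II-2 (affected, male) cannot arise from I-1 (affected) × I-2 (unaffected).

No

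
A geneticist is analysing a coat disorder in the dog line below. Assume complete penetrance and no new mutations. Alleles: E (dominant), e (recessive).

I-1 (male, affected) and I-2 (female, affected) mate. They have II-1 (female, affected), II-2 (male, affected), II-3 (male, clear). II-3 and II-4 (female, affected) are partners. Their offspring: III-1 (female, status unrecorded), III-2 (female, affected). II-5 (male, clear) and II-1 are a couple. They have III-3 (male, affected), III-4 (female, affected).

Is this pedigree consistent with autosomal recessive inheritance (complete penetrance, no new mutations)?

No

Under autosomal recessive, II-3 (clear, male) cannot arise from I-1 (affected) × I-2 (affected).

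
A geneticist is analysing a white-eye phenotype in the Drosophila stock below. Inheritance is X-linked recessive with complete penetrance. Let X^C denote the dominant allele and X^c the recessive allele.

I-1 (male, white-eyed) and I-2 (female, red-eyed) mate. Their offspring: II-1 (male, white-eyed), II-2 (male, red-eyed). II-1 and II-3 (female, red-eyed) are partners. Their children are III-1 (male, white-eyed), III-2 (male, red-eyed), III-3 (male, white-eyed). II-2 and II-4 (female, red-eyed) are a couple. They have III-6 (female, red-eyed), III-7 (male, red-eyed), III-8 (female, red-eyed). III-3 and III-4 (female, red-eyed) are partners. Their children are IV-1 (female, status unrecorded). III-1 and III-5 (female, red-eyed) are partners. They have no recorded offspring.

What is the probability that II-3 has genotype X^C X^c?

1

II-3 is red-eyed so carries C and passed c to III-1 (X^c Y), so II-3 is X^C X^c, giving P(X^C X^c) = 1.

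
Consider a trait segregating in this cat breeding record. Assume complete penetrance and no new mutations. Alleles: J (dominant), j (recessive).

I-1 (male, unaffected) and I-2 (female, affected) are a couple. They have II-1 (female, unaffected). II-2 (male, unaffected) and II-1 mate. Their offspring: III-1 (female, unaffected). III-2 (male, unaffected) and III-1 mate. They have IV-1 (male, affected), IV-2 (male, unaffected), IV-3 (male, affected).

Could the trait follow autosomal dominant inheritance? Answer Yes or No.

No

Under autosomal dominant, IV-1 (affected, male) cannot arise from III-2 (unaffected) × III-1 (unaffected).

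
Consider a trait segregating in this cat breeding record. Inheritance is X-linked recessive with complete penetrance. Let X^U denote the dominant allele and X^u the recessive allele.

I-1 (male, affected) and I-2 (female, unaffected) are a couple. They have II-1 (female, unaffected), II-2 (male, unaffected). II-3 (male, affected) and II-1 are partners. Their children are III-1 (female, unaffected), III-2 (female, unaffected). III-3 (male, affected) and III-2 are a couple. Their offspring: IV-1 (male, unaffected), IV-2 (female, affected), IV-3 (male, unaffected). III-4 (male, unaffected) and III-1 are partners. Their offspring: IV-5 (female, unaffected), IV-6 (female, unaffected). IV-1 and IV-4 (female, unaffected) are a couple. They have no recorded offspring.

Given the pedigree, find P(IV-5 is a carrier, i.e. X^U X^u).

1/2

III-4 is unaffected, so III-4 is X^U Y.
III-1 is unaffected so carries U and received u from II-3 (X^u Y), so III-1 is X^U X^u.
Their cross gives offspring ratios 1/2 X^U X^U : 1/2 X^U X^u. Conditioning on IV-5 being unaffected, P(X^U X^u) = 1/2 / 1 = 1/2.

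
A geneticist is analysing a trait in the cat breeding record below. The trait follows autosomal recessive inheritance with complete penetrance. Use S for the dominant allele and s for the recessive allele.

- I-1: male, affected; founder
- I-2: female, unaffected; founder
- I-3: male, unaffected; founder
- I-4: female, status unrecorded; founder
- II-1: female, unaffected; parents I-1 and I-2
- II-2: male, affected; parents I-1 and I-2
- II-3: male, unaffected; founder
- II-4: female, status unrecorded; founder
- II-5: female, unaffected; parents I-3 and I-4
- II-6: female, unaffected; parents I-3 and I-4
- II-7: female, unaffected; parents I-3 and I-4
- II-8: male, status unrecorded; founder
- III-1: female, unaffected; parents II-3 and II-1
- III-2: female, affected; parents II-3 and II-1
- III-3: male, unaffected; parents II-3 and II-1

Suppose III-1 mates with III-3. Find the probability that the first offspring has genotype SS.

II-3 is unaffected so carries S and passed s to III-2 (ss), so II-3 is Ss.
II-1 is unaffected so carries S and received s from I-1 (ss), so II-1 is Ss.
III-1 is an unaffected offspring of II-3 (Ss) × II-1 (Ss), whose cross gives 1/4 SS : 1/2 Ss : 1/4 ss; conditioning on being unaffected, III-1 is SS with probability 1/3, Ss with probability 2/3.
III-3 is an unaffected offspring of II-3 (Ss) × II-1 (Ss), whose cross gives 1/4 SS : 1/2 Ss : 1/4 ss; conditioning on being unaffected, III-3 is SS with probability 1/3, Ss with probability 2/3.
Summing over parental genotype combinations, P(offspring has genotype SS) = 1/9·1 + 2/9·1/2 + 2/9·1/2 + 4/9·1/4 = 4/9.

4/9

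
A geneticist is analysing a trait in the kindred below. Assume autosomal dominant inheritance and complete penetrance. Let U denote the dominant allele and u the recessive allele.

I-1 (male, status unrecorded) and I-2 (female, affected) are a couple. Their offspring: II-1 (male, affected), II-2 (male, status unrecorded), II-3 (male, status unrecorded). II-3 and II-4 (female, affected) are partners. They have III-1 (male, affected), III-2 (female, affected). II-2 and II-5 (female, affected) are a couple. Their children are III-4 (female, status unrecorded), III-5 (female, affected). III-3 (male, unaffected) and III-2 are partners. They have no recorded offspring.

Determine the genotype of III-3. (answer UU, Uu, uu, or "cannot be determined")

uu

III-3 is unaffected, so III-3 is uu.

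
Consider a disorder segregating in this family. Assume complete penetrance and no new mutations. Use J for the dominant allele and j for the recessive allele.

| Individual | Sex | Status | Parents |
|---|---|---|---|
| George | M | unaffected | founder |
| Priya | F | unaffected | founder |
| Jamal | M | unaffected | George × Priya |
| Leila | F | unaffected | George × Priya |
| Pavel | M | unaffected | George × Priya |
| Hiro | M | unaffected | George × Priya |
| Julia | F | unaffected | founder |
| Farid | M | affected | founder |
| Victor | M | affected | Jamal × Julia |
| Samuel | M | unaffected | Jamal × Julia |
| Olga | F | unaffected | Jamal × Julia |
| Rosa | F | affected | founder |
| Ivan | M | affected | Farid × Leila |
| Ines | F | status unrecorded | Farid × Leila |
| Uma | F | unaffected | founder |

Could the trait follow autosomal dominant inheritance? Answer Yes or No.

Under autosomal dominant, Victor (affected, male) cannot arise from Jamal (unaffected) × Julia (unaffected).

No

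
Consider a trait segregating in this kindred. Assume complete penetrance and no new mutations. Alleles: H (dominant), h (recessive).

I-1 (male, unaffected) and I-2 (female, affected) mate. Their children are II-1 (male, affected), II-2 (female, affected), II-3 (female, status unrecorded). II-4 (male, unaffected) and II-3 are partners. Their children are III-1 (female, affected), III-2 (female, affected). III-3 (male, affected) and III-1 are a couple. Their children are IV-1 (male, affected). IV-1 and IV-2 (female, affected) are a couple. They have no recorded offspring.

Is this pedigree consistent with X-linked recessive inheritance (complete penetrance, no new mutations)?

Under X-linked recessive, II-2 (affected, female) cannot arise from I-1 (unaffected) × I-2 (affected).

No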